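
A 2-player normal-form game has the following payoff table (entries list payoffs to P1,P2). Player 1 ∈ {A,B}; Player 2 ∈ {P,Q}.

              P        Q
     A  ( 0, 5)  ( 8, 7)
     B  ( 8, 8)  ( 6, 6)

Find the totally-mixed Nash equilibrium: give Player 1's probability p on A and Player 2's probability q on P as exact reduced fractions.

P1 mixes 1/2 on A; P2 mixes 1/5 on P

P1 indiff ⇒ q·0+(1-q)·8 = q·8+(1-q)·6 ⇒ q(-8) = (1-q)(-2) ⇒ q = 1/5
P2 indiff ⇒ p·5+(1-p)·8 = p·7+(1-p)·6 ⇒ p(-2) = (1-p)(-2) ⇒ p = 1/2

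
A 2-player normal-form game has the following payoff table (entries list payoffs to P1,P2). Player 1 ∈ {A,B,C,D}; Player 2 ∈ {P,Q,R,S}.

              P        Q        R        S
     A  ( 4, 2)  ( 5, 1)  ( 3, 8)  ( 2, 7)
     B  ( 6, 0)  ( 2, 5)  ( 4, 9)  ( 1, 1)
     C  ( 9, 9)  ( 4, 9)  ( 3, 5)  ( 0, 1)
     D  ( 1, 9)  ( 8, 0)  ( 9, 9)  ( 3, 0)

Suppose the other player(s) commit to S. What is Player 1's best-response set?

u_1(A vs S) = 2
u_1(B vs S) = 1
u_1(C vs S) = 0
u_1(D vs S) = 3
max payoff 3 at {D}

argmax u_1 = {D}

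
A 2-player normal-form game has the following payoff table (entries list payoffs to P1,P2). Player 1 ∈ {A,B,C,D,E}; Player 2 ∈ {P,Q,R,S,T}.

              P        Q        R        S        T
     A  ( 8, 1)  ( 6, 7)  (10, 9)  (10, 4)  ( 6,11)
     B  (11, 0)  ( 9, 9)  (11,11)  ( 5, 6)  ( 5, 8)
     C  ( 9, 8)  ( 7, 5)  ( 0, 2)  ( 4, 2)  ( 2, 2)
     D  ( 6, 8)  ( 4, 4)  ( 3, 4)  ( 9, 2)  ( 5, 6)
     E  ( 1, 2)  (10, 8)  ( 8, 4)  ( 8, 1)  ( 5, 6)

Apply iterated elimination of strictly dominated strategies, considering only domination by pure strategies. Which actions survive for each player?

P1 drop C (B beats it: P:11>9 Q:9>7 R:11>0 S:5>4 T:5>2)
P1 drop D (A beats it: P:8>6 Q:6>4 R:10>3 S:10>9 T:6>5)
P2 drop P (Q beats it: A:7>1 B:9>0 E:8>2)
P2 drop S (Q beats it: A:7>4 B:9>6 E:8>1)
P1→{A,B,E} P2→{Q,R,T}

Remaining: P1:{A,B,E} P2:{Q,R,T}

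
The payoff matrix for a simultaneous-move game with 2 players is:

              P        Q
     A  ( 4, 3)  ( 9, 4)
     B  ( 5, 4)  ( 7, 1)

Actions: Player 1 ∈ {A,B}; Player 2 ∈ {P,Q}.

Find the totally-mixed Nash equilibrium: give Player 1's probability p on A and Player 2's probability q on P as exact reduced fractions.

P1 indiff ⇒ q·4+(1-q)·9 = q·5+(1-q)·7 ⇒ q(-1) = (1-q)(-2) ⇒ q = 2/3
P2 indiff ⇒ p·3+(1-p)·4 = p·4+(1-p)·1 ⇒ p(-1) = (1-p)(-3) ⇒ p = 3/4

(p,q) = (3/4, 2/3)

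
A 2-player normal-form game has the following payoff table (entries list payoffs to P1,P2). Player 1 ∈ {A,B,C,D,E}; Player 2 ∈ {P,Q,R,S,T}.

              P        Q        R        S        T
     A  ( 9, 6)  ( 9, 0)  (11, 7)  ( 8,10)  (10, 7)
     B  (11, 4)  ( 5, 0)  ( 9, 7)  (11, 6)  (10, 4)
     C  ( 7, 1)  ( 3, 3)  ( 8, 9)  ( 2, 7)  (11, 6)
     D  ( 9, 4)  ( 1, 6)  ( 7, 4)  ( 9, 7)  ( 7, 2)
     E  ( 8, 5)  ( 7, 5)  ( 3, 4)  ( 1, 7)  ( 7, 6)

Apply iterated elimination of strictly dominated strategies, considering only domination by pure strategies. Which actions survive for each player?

P1 drop D (B beats it: P:11>9 Q:5>1 R:9>7 S:11>9 T:10>7)
P1 drop E (A beats it: P:9>8 Q:9>7 R:11>3 S:8>1 T:10>7)
P2 drop P (R beats it: A:7>6 B:7>4 C:9>1)
P2 drop Q (R beats it: A:7>0 B:7>0 C:9>3)
P2 drop T (S beats it: A:10>7 B:6>4 C:7>6)
P1 drop C (A beats it: R:11>8 S:8>2)
P1→{A,B} P2→{R,S}

Remaining: P1:{A,B} P2:{R,S}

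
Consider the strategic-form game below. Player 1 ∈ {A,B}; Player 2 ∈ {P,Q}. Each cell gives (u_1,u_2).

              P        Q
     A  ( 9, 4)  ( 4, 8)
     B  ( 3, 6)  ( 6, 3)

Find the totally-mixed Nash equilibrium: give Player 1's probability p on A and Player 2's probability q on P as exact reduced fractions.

P1 indiff ⇒ q·9+(1-q)·4 = q·3+(1-q)·6 ⇒ q(6) = (1-q)(2) ⇒ q = 1/4
P2 indiff ⇒ p·4+(1-p)·6 = p·8+(1-p)·3 ⇒ p(-4) = (1-p)(-3) ⇒ p = 3/7

P1 mixes 3/7 on A; P2 mixes 1/4 on P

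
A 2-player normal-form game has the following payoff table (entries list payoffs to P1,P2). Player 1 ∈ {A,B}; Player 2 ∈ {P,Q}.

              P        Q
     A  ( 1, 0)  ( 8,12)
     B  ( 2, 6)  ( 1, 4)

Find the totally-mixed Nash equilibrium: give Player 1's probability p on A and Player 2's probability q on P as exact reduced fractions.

p=1/7, q=7/8

P1 indiff ⇒ q·1+(1-q)·8 = q·2+(1-q)·1 ⇒ q(-1) = (1-q)(-7) ⇒ q = 7/8
P2 indiff ⇒ p·0+(1-p)·6 = p·12+(1-p)·4 ⇒ p(-12) = (1-p)(-2) ⇒ p = 1/7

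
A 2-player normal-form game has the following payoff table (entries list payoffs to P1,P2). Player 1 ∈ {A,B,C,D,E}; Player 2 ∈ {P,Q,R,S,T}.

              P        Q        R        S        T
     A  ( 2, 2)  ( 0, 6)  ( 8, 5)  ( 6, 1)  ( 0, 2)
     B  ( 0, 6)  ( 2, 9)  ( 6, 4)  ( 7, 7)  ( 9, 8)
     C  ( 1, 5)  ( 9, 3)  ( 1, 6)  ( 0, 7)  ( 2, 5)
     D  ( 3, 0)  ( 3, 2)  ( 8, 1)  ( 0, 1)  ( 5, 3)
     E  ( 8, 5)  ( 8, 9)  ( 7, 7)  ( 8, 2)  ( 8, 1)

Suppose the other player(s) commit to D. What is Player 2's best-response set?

BR_2 = {T}

u_2(P vs D) = 0
u_2(Q vs D) = 2
u_2(R vs D) = 1
u_2(S vs D) = 1
u_2(T vs D) = 3
max payoff 3 at {T}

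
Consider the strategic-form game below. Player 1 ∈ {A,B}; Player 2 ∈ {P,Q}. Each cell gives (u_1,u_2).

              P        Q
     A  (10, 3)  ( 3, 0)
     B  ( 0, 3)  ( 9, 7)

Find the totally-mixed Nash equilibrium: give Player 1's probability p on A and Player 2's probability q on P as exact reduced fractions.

(p,q) = (4/7, 3/8)

P1 indiff ⇒ q·10+(1-q)·3 = q·0+(1-q)·9 ⇒ q(10) = (1-q)(6) ⇒ q = 3/8
P2 indiff ⇒ p·3+(1-p)·3 = p·0+(1-p)·7 ⇒ p(3) = (1-p)(4) ⇒ p = 4/7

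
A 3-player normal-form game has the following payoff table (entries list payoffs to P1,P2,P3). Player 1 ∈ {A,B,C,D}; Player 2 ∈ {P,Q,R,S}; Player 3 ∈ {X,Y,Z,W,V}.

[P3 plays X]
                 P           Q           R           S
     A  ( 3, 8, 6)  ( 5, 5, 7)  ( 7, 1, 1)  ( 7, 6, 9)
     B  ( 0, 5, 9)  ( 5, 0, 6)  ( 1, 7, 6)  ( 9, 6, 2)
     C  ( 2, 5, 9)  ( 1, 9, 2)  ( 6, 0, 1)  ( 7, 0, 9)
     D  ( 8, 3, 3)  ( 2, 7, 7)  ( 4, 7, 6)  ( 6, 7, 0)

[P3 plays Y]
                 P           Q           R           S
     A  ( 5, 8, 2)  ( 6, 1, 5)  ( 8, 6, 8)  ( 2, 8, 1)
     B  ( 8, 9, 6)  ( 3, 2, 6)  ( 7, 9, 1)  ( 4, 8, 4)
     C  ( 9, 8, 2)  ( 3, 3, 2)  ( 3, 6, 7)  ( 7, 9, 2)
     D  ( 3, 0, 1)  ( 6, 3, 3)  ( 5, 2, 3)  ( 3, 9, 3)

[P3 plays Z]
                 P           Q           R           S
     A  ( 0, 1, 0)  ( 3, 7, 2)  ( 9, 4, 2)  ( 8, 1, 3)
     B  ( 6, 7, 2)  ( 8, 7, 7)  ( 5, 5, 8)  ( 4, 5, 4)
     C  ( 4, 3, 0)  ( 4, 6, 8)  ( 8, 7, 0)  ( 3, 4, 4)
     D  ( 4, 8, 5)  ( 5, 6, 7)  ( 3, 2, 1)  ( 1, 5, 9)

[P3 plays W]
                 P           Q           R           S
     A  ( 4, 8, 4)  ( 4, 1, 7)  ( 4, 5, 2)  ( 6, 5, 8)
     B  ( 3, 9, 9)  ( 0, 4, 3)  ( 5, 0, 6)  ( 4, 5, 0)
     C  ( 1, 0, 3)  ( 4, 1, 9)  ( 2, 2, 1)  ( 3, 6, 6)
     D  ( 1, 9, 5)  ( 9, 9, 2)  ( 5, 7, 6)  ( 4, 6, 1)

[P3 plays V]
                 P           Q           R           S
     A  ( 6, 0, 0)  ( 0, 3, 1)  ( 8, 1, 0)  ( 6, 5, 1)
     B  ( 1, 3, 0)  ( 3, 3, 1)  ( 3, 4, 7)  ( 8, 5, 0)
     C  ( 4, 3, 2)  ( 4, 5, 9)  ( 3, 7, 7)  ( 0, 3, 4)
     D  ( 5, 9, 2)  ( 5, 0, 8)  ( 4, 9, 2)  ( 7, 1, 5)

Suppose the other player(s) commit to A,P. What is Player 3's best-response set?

u_3(X vs A,P) = 6
u_3(Y vs A,P) = 2
u_3(Z vs A,P) = 0
u_3(W vs A,P) = 4
u_3(V vs A,P) = 0
max payoff 6 at {X}

argmax u_3 = {X}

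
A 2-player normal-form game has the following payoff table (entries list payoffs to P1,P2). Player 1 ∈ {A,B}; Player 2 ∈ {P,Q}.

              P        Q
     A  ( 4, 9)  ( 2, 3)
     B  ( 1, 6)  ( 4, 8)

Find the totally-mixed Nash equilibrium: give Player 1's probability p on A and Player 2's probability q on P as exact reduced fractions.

P1 indiff ⇒ q·4+(1-q)·2 = q·1+(1-q)·4 ⇒ q(3) = (1-q)(2) ⇒ q = 2/5
P2 indiff ⇒ p·9+(1-p)·6 = p·3+(1-p)·8 ⇒ p(6) = (1-p)(2) ⇒ p = 1/4

P1 mixes 1/4 on A; P2 mixes 2/5 on P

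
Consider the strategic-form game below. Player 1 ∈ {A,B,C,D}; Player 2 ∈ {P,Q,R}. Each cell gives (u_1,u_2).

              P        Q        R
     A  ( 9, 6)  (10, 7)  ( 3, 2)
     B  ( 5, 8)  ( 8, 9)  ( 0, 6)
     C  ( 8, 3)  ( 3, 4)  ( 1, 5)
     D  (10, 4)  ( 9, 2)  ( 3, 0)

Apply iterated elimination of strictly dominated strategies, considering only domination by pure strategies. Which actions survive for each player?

IESDS → P1:{A,D} P2:{P,Q}

P1 drop B (A beats it: P:9>5 Q:10>8 R:3>0)
P1 drop C (A beats it: P:9>8 Q:10>3 R:3>1)
P2 drop R (P beats it: A:6>2 D:4>0)
P1→{A,D} P2→{P,Q}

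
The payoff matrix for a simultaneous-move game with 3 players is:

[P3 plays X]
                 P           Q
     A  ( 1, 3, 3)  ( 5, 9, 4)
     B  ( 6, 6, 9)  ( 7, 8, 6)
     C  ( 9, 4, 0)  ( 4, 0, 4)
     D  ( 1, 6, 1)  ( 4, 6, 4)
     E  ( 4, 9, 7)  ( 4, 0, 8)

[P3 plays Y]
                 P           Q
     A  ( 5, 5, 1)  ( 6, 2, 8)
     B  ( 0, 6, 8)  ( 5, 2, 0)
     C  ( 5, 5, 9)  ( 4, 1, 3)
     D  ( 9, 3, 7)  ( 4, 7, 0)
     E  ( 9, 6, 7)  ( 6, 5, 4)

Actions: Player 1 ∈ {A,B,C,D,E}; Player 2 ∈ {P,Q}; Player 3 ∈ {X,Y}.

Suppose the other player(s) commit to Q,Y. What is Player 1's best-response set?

u_1(A vs Q,Y) = 6
u_1(B vs Q,Y) = 5
u_1(C vs Q,Y) = 4
u_1(D vs Q,Y) = 4
u_1(E vs Q,Y) = 6
max payoff 6 at {A,E}

BR_1 = {A,E}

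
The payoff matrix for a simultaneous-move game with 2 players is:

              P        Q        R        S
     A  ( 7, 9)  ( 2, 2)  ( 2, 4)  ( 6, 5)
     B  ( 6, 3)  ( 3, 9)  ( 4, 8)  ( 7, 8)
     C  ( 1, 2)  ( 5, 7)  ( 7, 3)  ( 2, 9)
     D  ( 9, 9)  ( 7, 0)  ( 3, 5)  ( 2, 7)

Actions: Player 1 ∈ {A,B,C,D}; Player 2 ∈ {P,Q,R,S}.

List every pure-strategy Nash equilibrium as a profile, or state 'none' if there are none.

(A,P): not NE [P1→D gives 9>7]
(A,Q): not NE [P1→D gives 7>2; P2→P gives 9>2]
(A,R): not NE [P1→C gives 7>2; P2→P gives 9>4]
(A,S): not NE [P1→B gives 7>6; P2→P gives 9>5]
(B,P): not NE [P1→D gives 9>6; P2→Q gives 9>3]
(B,Q): not NE [P1→D gives 7>3]
(B,R): not NE [P1→C gives 7>4; P2→Q gives 9>8]
(B,S): not NE [P2→Q gives 9>8]
(C,P): not NE [P1→D gives 9>1; P2→S gives 9>2]
(C,Q): not NE [P1→D gives 7>5; P2→S gives 9>7]
(C,R): not NE [P2→S gives 9>3]
(C,S): not NE [P1→B gives 7>2]
(D,P): NE
(D,Q): not NE [P2→P gives 9>0]
(D,R): not NE [P1→C gives 7>3; P2→P gives 9>5]
(D,S): not NE [P1→B gives 7>2; P2→P gives 9>7]

PSNE = {(D,P)}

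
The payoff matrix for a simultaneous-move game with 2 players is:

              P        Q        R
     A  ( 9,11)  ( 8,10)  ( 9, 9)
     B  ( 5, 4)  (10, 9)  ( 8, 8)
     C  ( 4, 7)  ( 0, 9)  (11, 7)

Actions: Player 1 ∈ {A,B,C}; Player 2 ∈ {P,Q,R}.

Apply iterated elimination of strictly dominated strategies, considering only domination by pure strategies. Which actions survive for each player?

P2 drop R (Q beats it: A:10>9 B:9>8 C:9>7)
P1 drop C (A beats it: P:9>4 Q:8>0)
P1→{A,B} P2→{P,Q}

Survivors P1:{A,B} P2:{P,Q}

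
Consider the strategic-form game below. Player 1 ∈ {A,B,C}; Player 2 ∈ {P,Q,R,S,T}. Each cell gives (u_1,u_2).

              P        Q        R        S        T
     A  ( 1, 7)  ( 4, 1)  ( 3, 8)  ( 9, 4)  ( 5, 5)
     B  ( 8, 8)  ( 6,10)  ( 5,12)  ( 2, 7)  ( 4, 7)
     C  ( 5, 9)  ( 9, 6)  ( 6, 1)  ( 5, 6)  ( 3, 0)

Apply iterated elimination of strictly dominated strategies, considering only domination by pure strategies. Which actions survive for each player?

P2 drop S (P beats it: A:7>4 B:8>7 C:9>6)
P2 drop T (P beats it: A:7>5 B:8>7 C:9>0)
P1 drop A (B beats it: P:8>1 Q:6>4 R:5>3)
P1→{B,C} P2→{P,Q,R}

Survivors P1:{B,C} P2:{P,Q,R}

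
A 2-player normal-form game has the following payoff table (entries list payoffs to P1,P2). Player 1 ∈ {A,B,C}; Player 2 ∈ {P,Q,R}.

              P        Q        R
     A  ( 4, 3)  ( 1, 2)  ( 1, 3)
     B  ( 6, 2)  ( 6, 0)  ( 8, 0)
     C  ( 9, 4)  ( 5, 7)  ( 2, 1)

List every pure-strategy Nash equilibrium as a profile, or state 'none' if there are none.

(A,P): not NE [P1→C gives 9>4]
(A,Q): not NE [P1→B gives 6>1; P2→R gives 3>2]
(A,R): not NE [P1→B gives 8>1]
(B,P): not NE [P1→C gives 9>6]
(B,Q): not NE [P2→P gives 2>0]
(B,R): not NE [P2→P gives 2>0]
(C,P): not NE [P2→Q gives 7>4]
(C,Q): not NE [P1→B gives 6>5]
(C,R): not NE [P1→B gives 8>2; P2→Q gives 7>1]

PSNE: ∅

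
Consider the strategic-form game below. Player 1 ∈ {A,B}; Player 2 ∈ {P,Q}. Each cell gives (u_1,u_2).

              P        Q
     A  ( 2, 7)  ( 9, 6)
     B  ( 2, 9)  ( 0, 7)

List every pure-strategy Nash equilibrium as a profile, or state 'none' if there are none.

NE set: (A,P), (B,P)

(A,P): NE
(A,Q): not NE [P2→P gives 7>6]
(B,P): NE
(B,Q): not NE [P1→A gives 9>0; P2→P gives 9>7]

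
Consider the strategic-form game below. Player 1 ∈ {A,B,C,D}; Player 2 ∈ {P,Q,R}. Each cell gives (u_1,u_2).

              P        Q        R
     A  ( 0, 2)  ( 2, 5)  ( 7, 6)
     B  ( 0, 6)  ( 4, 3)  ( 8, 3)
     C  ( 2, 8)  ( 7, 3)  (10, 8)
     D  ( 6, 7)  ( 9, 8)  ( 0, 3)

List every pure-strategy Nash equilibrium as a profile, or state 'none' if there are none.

PSNE = {(C,R), (D,Q)}

(A,P): not NE [P1→D gives 6>0; P2→R gives 6>2]
(A,Q): not NE [P1→D gives 9>2; P2→R gives 6>5]
(A,R): not NE [P1→C gives 10>7]
(B,P): not NE [P1→D gives 6>0]
(B,Q): not NE [P1→D gives 9>4; P2→P gives 6>3]
(B,R): not NE [P1→C gives 10>8; P2→P gives 6>3]
(C,P): not NE [P1→D gives 6>2]
(C,Q): not NE [P1→D gives 9>7; P2→R gives 8>3]
(C,R): NE
(D,P): not NE [P2→Q gives 8>7]
(D,Q): NE
(D,R): not NE [P1→C gives 10>0; P2→Q gives 8>3]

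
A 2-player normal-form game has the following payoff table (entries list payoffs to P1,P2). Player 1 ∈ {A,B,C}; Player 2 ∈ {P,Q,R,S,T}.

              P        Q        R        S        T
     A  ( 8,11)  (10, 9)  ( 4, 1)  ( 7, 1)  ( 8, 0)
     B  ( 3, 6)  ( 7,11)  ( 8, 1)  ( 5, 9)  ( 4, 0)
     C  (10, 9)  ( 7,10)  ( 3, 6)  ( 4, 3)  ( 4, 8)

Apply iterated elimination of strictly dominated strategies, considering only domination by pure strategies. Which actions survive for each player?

P2 drop R (P beats it: A:11>1 B:6>1 C:9>6)
P1 drop B (A beats it: P:8>3 Q:10>7 S:7>5 T:8>4)
P2 drop S (P beats it: A:11>1 C:9>3)
P2 drop T (P beats it: A:11>0 C:9>8)
P1→{A,C} P2→{P,Q}

Remaining: P1:{A,C} P2:{P,Q}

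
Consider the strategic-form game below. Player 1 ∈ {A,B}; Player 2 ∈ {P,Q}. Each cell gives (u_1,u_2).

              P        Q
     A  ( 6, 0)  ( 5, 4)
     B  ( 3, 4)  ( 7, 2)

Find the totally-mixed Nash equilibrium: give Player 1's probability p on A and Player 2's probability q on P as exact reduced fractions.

p=1/3, q=2/5

P1 indiff ⇒ q·6+(1-q)·5 = q·3+(1-q)·7 ⇒ q(3) = (1-q)(2) ⇒ q = 2/5
P2 indiff ⇒ p·0+(1-p)·4 = p·4+(1-p)·2 ⇒ p(-4) = (1-p)(-2) ⇒ p = 1/3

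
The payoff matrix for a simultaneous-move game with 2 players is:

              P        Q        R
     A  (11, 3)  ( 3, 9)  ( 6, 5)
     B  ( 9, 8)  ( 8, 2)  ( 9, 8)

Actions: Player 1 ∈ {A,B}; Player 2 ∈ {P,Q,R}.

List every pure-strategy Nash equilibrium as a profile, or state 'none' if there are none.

NE set: (B,R)

(A,P): not NE [P2→Q gives 9>3]
(A,Q): not NE [P1→B gives 8>3]
(A,R): not NE [P1→B gives 9>6; P2→Q gives 9>5]
(B,P): not NE [P1→A gives 11>9]
(B,Q): not NE [P2→R gives 8>2]
(B,R): NE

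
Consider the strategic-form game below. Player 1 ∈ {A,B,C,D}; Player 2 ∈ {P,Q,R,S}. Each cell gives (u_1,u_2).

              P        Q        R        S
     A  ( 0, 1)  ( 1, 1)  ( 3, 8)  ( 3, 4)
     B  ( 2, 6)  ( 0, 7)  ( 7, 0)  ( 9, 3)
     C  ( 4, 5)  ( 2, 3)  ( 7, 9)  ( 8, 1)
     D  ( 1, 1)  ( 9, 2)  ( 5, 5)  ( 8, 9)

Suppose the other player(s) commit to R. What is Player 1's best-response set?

BR_1 = {B,C}

u_1(A vs R) = 3
u_1(B vs R) = 7
u_1(C vs R) = 7
u_1(D vs R) = 5
max payoff 7 at {B,C}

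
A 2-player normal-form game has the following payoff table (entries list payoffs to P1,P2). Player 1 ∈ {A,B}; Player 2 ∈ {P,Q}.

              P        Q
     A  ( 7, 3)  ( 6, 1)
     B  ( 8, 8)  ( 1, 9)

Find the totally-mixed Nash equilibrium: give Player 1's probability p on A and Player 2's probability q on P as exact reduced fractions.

(p,q) = (1/3, 5/6)

P1 indiff ⇒ q·7+(1-q)·6 = q·8+(1-q)·1 ⇒ q(-1) = (1-q)(-5) ⇒ q = 5/6
P2 indiff ⇒ p·3+(1-p)·8 = p·1+(1-p)·9 ⇒ p(2) = (1-p)(1) ⇒ p = 1/3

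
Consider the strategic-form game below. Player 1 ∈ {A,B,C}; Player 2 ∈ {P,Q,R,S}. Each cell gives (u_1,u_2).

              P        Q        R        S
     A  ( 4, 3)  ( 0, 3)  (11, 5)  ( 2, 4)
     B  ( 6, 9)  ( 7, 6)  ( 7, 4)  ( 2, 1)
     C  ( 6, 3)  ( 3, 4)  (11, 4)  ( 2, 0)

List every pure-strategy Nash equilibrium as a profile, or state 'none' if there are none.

PSNE = {(A,R), (B,P), (C,R)}

(A,P): not NE [P1→C gives 6>4; P2→R gives 5>3]
(A,Q): not NE [P1→B gives 7>0; P2→R gives 5>3]
(A,R): NE
(A,S): not NE [P2→R gives 5>4]
(B,P): NE
(B,Q): not NE [P2→P gives 9>6]
(B,R): not NE [P1→C gives 11>7; P2→P gives 9>4]
(B,S): not NE [P2→P gives 9>1]
(C,P): not NE [P2→R gives 4>3]
(C,Q): not NE [P1→B gives 7>3]
(C,R): NE
(C,S): not NE [P2→R gives 4>0]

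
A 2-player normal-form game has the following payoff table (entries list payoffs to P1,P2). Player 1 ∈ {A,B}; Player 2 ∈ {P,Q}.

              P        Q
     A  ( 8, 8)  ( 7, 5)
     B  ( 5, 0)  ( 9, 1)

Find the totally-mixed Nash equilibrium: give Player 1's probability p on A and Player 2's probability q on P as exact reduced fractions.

P1 indiff ⇒ q·8+(1-q)·7 = q·5+(1-q)·9 ⇒ q(3) = (1-q)(2) ⇒ q = 2/5
P2 indiff ⇒ p·8+(1-p)·0 = p·5+(1-p)·1 ⇒ p(3) = (1-p)(1) ⇒ p = 1/4

p=1/4, q=2/5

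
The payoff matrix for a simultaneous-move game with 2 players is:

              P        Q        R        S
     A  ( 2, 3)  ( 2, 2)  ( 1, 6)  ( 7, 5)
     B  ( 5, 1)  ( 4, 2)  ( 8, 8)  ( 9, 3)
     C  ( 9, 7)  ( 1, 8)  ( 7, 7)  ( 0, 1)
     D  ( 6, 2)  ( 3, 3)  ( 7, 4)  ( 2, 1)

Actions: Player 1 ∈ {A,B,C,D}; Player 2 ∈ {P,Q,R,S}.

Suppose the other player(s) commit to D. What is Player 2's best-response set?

argmax u_2 = {R}

u_2(P vs D) = 2
u_2(Q vs D) = 3
u_2(R vs D) = 4
u_2(S vs D) = 1
max payoff 4 at {R}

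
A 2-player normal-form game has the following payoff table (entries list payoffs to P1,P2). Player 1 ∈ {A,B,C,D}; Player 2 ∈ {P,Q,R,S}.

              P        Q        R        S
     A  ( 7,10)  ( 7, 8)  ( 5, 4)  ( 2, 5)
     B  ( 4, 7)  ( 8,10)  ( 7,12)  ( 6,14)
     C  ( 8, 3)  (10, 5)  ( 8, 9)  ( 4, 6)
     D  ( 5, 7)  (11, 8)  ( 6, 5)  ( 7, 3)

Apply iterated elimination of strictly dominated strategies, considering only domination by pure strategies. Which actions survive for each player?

P1 drop A (C beats it: P:8>7 Q:10>7 R:8>5 S:4>2)
P2 drop P (Q beats it: B:10>7 C:5>3 D:8>7)
P1→{B,C,D} P2→{Q,R,S}

Remaining: P1:{B,C,D} P2:{Q,R,S}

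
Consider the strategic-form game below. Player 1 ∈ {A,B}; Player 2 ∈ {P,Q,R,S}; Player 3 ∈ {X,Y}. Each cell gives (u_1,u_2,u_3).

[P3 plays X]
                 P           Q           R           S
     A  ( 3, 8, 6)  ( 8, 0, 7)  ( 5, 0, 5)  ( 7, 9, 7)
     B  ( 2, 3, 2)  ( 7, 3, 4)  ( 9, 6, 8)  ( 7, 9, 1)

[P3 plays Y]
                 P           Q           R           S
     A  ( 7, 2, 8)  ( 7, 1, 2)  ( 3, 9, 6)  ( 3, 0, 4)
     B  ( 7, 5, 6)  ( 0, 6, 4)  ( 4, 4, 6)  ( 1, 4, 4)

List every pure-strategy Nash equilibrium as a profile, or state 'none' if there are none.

PSNE = {(A,S,X)}

(A,P,X): not NE [P2→S gives 9>8; P3→Y gives 8>6]
(A,P,Y): not NE [P2→R gives 9>2]
(A,Q,X): not NE [P2→S gives 9>0]
(A,Q,Y): not NE [P2→R gives 9>1; P3→X gives 7>2]
(A,R,X): not NE [P1→B gives 9>5; P2→S gives 9>0; P3→Y gives 6>5]
(A,R,Y): not NE [P1→B gives 4>3]
(A,S,X): NE
(A,S,Y): not NE [P2→R gives 9>0; P3→X gives 7>4]
(B,P,X): not NE [P1→A gives 3>2; P2→S gives 9>3; P3→Y gives 6>2]
(B,P,Y): not NE [P2→Q gives 6>5]
(B,Q,X): not NE [P1→A gives 8>7; P2→S gives 9>3]
(B,Q,Y): not NE [P1→A gives 7>0]
(B,R,X): not NE [P2→S gives 9>6]
(B,R,Y): not NE [P2→Q gives 6>4; P3→X gives 8>6]
(B,S,X): not NE [P3→Y gives 4>1]
(B,S,Y): not NE [P1→A gives 3>1; P2→Q gives 6>4]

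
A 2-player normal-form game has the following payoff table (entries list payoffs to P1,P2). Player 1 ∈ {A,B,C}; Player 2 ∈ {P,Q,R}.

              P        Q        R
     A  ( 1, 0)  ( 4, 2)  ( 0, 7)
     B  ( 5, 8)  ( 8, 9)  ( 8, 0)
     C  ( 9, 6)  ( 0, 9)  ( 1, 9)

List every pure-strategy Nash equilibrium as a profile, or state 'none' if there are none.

(A,P): not NE [P1→C gives 9>1; P2→R gives 7>0]
(A,Q): not NE [P1→B gives 8>4; P2→R gives 7>2]
(A,R): not NE [P1→B gives 8>0]
(B,P): not NE [P1→C gives 9>5; P2→Q gives 9>8]
(B,Q): NE
(B,R): not NE [P2→Q gives 9>0]
(C,P): not NE [P2→R gives 9>6]
(C,Q): not NE [P1→B gives 8>0]
(C,R): not NE [P1→B gives 8>1]

NE set: (B,Q)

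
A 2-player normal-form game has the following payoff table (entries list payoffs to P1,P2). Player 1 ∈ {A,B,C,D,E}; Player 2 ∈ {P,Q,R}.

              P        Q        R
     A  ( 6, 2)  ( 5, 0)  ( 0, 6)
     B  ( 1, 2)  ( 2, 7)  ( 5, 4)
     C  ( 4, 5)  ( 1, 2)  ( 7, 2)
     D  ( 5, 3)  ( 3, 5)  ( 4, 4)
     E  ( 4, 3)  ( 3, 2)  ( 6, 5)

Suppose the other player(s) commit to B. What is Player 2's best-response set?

u_2(P vs B) = 2
u_2(Q vs B) = 7
u_2(R vs B) = 4
max payoff 7 at {Q}

BR_2 = {Q}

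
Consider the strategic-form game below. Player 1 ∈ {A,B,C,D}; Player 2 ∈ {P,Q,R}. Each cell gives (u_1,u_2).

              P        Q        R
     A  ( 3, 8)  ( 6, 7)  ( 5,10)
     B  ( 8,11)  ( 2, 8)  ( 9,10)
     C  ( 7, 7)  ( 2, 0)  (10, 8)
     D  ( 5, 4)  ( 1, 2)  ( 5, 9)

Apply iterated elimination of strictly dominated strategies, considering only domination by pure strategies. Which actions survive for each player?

P1 drop D (B beats it: P:8>5 Q:2>1 R:9>5)
P2 drop Q (P beats it: A:8>7 B:11>8 C:7>0)
P1 drop A (B beats it: P:8>3 R:9>5)
P1→{B,C} P2→{P,R}

Remaining: P1:{B,C} P2:{P,R}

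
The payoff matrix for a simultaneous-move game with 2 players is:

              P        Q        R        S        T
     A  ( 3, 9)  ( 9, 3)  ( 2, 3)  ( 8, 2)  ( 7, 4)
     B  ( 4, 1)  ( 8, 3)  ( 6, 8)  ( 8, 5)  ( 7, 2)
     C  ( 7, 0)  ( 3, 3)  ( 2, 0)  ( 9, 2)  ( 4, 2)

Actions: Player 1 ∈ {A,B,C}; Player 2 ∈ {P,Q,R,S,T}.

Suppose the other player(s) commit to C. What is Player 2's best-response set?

u_2(P vs C) = 0
u_2(Q vs C) = 3
u_2(R vs C) = 0
u_2(S vs C) = 2
u_2(T vs C) = 2
max payoff 3 at {Q}

argmax u_2 = {Q}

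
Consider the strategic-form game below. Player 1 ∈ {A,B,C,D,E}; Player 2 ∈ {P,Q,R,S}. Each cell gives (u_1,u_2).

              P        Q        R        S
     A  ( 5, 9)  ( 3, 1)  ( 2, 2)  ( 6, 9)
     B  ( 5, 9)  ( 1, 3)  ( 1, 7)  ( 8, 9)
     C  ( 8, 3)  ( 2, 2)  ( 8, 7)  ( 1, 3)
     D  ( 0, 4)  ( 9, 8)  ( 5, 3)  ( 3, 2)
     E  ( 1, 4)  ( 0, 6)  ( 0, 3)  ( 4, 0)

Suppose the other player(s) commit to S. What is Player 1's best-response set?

u_1(A vs S) = 6
u_1(B vs S) = 8
u_1(C vs S) = 1
u_1(D vs S) = 3
u_1(E vs S) = 4
max payoff 8 at {B}

BR_1 = {B}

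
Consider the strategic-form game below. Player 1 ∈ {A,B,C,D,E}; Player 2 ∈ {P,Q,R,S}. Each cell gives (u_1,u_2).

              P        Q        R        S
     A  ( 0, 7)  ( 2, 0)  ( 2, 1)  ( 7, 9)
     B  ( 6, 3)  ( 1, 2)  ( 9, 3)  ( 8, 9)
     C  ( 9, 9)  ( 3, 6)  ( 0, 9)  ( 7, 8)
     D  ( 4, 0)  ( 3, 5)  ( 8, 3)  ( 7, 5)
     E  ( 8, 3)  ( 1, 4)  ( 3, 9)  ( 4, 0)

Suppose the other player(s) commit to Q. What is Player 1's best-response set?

u_1(A vs Q) = 2
u_1(B vs Q) = 1
u_1(C vs Q) = 3
u_1(D vs Q) = 3
u_1(E vs Q) = 1
max payoff 3 at {C,D}

BR_1 = {C,D}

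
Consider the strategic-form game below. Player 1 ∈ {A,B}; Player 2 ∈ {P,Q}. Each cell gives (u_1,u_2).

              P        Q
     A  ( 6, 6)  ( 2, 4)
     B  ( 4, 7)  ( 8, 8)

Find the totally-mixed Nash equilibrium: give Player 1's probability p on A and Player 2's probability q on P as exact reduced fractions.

(p,q) = (1/3, 3/4)

P1 indiff ⇒ q·6+(1-q)·2 = q·4+(1-q)·8 ⇒ q(2) = (1-q)(6) ⇒ q = 3/4
P2 indiff ⇒ p·6+(1-p)·7 = p·4+(1-p)·8 ⇒ p(2) = (1-p)(1) ⇒ p = 1/3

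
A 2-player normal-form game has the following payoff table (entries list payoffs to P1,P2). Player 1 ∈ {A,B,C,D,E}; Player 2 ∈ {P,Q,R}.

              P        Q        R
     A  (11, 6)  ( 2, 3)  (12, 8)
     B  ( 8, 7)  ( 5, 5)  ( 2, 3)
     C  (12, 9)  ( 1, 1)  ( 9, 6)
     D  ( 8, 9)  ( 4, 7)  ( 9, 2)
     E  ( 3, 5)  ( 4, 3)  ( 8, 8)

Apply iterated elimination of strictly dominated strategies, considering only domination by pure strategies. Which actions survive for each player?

P2 drop Q (P beats it: A:6>3 B:7>5 C:9>1 D:9>7 E:5>3)
P1 drop B (A beats it: P:11>8 R:12>2)
P1 drop D (A beats it: P:11>8 R:12>9)
P1 drop E (A beats it: P:11>3 R:12>8)
P1→{A,C} P2→{P,R}

Survivors P1:{A,C} P2:{P,R}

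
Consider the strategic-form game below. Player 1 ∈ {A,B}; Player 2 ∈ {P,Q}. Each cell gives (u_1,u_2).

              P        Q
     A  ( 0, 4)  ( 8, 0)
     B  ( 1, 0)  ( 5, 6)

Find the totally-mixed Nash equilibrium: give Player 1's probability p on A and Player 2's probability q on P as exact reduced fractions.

P1 indiff ⇒ q·0+(1-q)·8 = q·1+(1-q)·5 ⇒ q(-1) = (1-q)(-3) ⇒ q = 3/4
P2 indiff ⇒ p·4+(1-p)·0 = p·0+(1-p)·6 ⇒ p(4) = (1-p)(6) ⇒ p = 3/5

(p,q) = (3/5, 3/4)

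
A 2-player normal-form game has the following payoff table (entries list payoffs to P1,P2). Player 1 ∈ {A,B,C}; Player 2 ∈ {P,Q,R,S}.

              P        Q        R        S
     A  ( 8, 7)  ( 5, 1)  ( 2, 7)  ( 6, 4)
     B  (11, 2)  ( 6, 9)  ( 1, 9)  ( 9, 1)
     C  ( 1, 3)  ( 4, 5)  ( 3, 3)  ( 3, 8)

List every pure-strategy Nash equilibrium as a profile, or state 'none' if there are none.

(A,P): not NE [P1→B gives 11>8]
(A,Q): not NE [P1→B gives 6>5; P2→R gives 7>1]
(A,R): not NE [P1→C gives 3>2]
(A,S): not NE [P1→B gives 9>6; P2→R gives 7>4]
(B,P): not NE [P2→R gives 9>2]
(B,Q): NE
(B,R): not NE [P1→C gives 3>1]
(B,S): not NE [P2→R gives 9>1]
(C,P): not NE [P1→B gives 11>1; P2→S gives 8>3]
(C,Q): not NE [P1→B gives 6>4; P2→S gives 8>5]
(C,R): not NE [P2→S gives 8>3]
(C,S): not NE [P1→B gives 9>3]

NE set: (B,Q)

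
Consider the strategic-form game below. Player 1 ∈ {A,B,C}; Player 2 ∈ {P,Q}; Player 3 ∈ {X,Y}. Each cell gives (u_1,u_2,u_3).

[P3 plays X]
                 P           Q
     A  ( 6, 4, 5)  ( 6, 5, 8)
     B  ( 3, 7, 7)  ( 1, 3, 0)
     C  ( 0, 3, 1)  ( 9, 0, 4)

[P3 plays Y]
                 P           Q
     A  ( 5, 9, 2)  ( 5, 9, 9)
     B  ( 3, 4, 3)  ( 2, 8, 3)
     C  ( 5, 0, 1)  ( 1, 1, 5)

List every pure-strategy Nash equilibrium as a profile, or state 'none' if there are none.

NE set: (A,Q,Y)

(A,P,X): not NE [P2→Q gives 5>4]
(A,P,Y): not NE [P3→X gives 5>2]
(A,Q,X): not NE [P1→C gives 9>6; P3→Y gives 9>8]
(A,Q,Y): NE
(B,P,X): not NE [P1→A gives 6>3]
(B,P,Y): not NE [P1→C gives 5>3; P2→Q gives 8>4; P3→X gives 7>3]
(B,Q,X): not NE [P1→C gives 9>1; P2→P gives 7>3; P3→Y gives 3>0]
(B,Q,Y): not NE [P1→A gives 5>2]
(C,P,X): not NE [P1→A gives 6>0]
(C,P,Y): not NE [P2→Q gives 1>0]
(C,Q,X): not NE [P2→P gives 3>0; P3→Y gives 5>4]
(C,Q,Y): not NE [P1→A gives 5>1]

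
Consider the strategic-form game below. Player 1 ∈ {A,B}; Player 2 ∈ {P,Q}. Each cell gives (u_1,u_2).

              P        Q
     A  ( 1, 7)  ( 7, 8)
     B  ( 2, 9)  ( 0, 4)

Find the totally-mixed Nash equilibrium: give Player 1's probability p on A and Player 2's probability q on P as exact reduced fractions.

P1 mixes 5/6 on A; P2 mixes 7/8 on P

P1 indiff ⇒ q·1+(1-q)·7 = q·2+(1-q)·0 ⇒ q(-1) = (1-q)(-7) ⇒ q = 7/8
P2 indiff ⇒ p·7+(1-p)·9 = p·8+(1-p)·4 ⇒ p(-1) = (1-p)(-5) ⇒ p = 5/6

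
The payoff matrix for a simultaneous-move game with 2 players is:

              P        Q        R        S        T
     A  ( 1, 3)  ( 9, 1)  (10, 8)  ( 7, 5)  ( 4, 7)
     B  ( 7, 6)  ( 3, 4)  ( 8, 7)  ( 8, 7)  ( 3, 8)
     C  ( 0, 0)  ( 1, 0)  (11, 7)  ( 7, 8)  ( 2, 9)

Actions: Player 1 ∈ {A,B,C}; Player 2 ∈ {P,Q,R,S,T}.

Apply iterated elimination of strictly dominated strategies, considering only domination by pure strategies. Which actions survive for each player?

P2 drop P (R beats it: A:8>3 B:7>6 C:7>0)
P2 drop Q (R beats it: A:8>1 B:7>4 C:7>0)
P2 drop S (T beats it: A:7>5 B:8>7 C:9>8)
P1 drop B (A beats it: R:10>8 T:4>3)
P1→{A,C} P2→{R,T}

Remaining: P1:{A,C} P2:{R,T}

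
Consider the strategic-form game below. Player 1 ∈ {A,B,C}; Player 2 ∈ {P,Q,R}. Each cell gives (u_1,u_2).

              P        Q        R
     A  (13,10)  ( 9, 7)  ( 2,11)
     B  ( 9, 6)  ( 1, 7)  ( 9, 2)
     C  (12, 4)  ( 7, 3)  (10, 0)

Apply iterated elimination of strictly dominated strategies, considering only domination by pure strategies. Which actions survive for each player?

IESDS → P1:{A,C} P2:{P,R}

P1 drop B (C beats it: P:12>9 Q:7>1 R:10>9)
P2 drop Q (P beats it: A:10>7 C:4>3)
P1→{A,C} P2→{P,R}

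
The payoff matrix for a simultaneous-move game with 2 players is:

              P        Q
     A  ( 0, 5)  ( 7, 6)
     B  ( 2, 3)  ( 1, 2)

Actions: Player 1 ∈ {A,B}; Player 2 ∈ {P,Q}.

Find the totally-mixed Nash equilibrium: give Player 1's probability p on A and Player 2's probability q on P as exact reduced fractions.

P1 indiff ⇒ q·0+(1-q)·7 = q·2+(1-q)·1 ⇒ q(-2) = (1-q)(-6) ⇒ q = 3/4
P2 indiff ⇒ p·5+(1-p)·3 = p·6+(1-p)·2 ⇒ p(-1) = (1-p)(-1) ⇒ p = 1/2

p=1/2, q=3/4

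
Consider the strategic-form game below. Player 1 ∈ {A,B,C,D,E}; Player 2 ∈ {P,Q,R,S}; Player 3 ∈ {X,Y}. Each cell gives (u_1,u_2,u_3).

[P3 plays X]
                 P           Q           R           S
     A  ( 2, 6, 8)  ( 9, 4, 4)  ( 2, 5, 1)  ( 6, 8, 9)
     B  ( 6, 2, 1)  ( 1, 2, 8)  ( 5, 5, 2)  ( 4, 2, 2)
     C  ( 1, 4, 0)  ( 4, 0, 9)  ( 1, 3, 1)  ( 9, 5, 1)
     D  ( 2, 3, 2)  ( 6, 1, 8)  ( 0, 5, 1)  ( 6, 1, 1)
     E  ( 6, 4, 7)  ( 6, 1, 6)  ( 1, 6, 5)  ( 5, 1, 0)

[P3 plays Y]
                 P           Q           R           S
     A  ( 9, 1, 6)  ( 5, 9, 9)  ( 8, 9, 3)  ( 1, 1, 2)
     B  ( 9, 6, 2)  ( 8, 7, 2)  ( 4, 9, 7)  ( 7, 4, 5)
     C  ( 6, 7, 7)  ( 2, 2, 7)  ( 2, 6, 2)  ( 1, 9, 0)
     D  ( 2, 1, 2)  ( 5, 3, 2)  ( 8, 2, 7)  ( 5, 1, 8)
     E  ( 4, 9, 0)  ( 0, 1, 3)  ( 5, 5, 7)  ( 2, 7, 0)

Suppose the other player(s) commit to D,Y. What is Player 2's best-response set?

BR_2 = {Q}

u_2(P vs D,Y) = 1
u_2(Q vs D,Y) = 3
u_2(R vs D,Y) = 2
u_2(S vs D,Y) = 1
max payoff 3 at {Q}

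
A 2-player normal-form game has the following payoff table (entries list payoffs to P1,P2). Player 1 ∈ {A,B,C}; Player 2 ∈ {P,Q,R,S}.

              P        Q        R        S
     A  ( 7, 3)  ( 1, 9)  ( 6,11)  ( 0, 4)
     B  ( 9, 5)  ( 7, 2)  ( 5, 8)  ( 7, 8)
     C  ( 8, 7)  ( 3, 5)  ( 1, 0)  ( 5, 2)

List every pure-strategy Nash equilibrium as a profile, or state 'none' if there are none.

(A,P): not NE [P1→B gives 9>7; P2→R gives 11>3]
(A,Q): not NE [P1→B gives 7>1; P2→R gives 11>9]
(A,R): NE
(A,S): not NE [P1→B gives 7>0; P2→R gives 11>4]
(B,P): not NE [P2→S gives 8>5]
(B,Q): not NE [P2→S gives 8>2]
(B,R): not NE [P1→A gives 6>5]
(B,S): NE
(C,P): not NE [P1→B gives 9>8]
(C,Q): not NE [P1→B gives 7>3; P2→P gives 7>5]
(C,R): not NE [P1→A gives 6>1; P2→P gives 7>0]
(C,S): not NE [P1→B gives 7>5; P2→P gives 7>2]

PSNE = {(A,R), (B,S)}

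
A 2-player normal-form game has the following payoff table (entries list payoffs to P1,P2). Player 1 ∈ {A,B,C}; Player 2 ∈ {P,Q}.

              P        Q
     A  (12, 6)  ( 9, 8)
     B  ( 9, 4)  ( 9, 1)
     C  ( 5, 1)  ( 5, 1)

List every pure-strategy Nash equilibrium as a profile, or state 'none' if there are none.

NE set: (A,Q)

(A,P): not NE [P2→Q gives 8>6]
(A,Q): NE
(B,P): not NE [P1→A gives 12>9]
(B,Q): not NE [P2→P gives 4>1]
(C,P): not NE [P1→A gives 12>5]
(C,Q): not NE [P1→B gives 9>5]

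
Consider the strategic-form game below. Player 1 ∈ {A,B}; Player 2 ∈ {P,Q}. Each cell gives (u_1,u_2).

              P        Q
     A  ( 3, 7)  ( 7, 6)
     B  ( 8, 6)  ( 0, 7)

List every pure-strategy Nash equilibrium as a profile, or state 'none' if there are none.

(A,P): not NE [P1→B gives 8>3]
(A,Q): not NE [P2→P gives 7>6]
(B,P): not NE [P2→Q gives 7>6]
(B,Q): not NE [P1→A gives 7>0]

Equilibria: none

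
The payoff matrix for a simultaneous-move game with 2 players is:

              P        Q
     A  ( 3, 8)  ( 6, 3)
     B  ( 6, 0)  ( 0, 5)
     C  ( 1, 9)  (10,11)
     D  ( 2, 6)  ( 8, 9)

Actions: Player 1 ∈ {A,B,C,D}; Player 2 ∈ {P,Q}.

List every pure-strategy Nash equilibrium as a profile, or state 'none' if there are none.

Nash profiles: (C,Q)

(A,P): not NE [P1→B gives 6>3]
(A,Q): not NE [P1→C gives 10>6; P2→P gives 8>3]
(B,P): not NE [P2→Q gives 5>0]
(B,Q): not NE [P1→C gives 10>0]
(C,P): not NE [P1→B gives 6>1; P2→Q gives 11>9]
(C,Q): NE
(D,P): not NE [P1→B gives 6>2; P2→Q gives 9>6]
(D,Q): not NE [P1→C gives 10>8]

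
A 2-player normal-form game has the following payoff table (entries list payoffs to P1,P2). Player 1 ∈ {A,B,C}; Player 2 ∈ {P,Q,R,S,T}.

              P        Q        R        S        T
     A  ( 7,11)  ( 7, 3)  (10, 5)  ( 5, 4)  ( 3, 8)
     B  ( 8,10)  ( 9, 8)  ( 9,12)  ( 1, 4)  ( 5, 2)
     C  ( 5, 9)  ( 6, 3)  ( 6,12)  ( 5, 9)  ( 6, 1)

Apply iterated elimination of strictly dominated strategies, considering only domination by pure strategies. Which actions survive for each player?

P2 drop Q (P beats it: A:11>3 B:10>8 C:9>3)
P2 drop S (R beats it: A:5>4 B:12>4 C:12>9)
P2 drop T (P beats it: A:11>8 B:10>2 C:9>1)
P1 drop C (A beats it: P:7>5 R:10>6)
P1→{A,B} P2→{P,R}

IESDS → P1:{A,B} P2:{P,R}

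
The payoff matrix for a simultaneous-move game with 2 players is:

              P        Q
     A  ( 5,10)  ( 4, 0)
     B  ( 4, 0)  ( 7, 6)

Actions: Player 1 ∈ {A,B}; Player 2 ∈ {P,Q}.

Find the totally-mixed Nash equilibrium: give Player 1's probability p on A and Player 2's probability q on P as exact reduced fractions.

(p,q) = (3/8, 3/4)

P1 indiff ⇒ q·5+(1-q)·4 = q·4+(1-q)·7 ⇒ q(1) = (1-q)(3) ⇒ q = 3/4
P2 indiff ⇒ p·10+(1-p)·0 = p·0+(1-p)·6 ⇒ p(10) = (1-p)(6) ⇒ p = 3/8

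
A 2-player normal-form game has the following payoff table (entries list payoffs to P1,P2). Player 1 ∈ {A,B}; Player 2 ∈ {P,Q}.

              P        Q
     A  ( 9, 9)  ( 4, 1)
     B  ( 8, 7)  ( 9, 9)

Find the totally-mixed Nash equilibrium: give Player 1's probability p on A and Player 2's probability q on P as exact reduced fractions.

P1 indiff ⇒ q·9+(1-q)·4 = q·8+(1-q)·9 ⇒ q(1) = (1-q)(5) ⇒ q = 5/6
P2 indiff ⇒ p·9+(1-p)·7 = p·1+(1-p)·9 ⇒ p(8) = (1-p)(2) ⇒ p = 1/5

(p,q) = (1/5, 5/6)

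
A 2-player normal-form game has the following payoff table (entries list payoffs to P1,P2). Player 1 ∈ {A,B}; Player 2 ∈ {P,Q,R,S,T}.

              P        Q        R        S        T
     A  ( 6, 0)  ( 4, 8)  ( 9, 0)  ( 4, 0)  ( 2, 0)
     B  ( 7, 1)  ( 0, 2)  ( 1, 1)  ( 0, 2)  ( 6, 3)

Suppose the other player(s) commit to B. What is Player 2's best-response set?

BR_2 = {T}

u_2(P vs B) = 1
u_2(Q vs B) = 2
u_2(R vs B) = 1
u_2(S vs B) = 2
u_2(T vs B) = 3
max payoff 3 at {T}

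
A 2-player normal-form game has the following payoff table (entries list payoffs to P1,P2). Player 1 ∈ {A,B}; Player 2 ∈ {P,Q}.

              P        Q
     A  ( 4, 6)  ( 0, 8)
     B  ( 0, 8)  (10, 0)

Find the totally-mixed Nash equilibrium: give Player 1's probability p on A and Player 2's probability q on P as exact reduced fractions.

P1 indiff ⇒ q·4+(1-q)·0 = q·0+(1-q)·10 ⇒ q(4) = (1-q)(10) ⇒ q = 5/7
P2 indiff ⇒ p·6+(1-p)·8 = p·8+(1-p)·0 ⇒ p(-2) = (1-p)(-8) ⇒ p = 4/5

(p,q) = (4/5, 5/7)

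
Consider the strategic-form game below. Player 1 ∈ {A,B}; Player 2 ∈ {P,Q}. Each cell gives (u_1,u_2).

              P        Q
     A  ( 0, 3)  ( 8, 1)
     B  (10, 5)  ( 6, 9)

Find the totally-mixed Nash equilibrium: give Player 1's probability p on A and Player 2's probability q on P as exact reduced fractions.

P1 indiff ⇒ q·0+(1-q)·8 = q·10+(1-q)·6 ⇒ q(-10) = (1-q)(-2) ⇒ q = 1/6
P2 indiff ⇒ p·3+(1-p)·5 = p·1+(1-p)·9 ⇒ p(2) = (1-p)(4) ⇒ p = 2/3

(p,q) = (2/3, 1/6)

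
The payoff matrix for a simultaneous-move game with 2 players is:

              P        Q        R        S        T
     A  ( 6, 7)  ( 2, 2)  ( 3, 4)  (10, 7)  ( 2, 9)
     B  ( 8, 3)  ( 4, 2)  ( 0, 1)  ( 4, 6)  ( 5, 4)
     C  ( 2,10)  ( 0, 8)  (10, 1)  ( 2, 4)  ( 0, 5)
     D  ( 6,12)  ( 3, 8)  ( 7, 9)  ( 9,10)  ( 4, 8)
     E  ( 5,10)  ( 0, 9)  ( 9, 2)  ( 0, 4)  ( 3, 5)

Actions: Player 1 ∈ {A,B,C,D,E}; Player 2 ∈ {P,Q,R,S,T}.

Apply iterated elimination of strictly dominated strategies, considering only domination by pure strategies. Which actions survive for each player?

P2 drop Q (P beats it: A:7>2 B:3>2 C:10>8 D:12>8 E:10>9)
P2 drop R (P beats it: A:7>4 B:3>1 C:10>1 D:12>9 E:10>2)
P1 drop C (A beats it: P:6>2 S:10>2 T:2>0)
P1 drop E (B beats it: P:8>5 S:4>0 T:5>3)
P1→{A,B,D} P2→{P,S,T}

IESDS → P1:{A,B,D} P2:{P,S,T}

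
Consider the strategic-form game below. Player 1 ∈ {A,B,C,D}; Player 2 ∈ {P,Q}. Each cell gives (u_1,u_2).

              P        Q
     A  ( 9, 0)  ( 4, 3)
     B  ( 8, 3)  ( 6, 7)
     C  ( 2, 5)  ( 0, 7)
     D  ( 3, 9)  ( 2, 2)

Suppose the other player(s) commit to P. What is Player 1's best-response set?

argmax u_1 = {A}

u_1(A vs P) = 9
u_1(B vs P) = 8
u_1(C vs P) = 2
u_1(D vs P) = 3
max payoff 9 at {A}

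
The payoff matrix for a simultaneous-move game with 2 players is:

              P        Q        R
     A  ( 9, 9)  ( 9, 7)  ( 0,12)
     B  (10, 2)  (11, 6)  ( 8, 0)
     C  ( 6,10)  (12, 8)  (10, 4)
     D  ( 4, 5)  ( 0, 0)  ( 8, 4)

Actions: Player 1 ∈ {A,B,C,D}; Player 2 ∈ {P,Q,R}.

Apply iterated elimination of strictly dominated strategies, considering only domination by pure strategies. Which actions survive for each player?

IESDS → P1:{B,C} P2:{P,Q}

P1 drop A (B beats it: P:10>9 Q:11>9 R:8>0)
P1 drop D (C beats it: P:6>4 Q:12>0 R:10>8)
P2 drop R (P beats it: B:2>0 C:10>4)
P1→{B,C} P2→{P,Q}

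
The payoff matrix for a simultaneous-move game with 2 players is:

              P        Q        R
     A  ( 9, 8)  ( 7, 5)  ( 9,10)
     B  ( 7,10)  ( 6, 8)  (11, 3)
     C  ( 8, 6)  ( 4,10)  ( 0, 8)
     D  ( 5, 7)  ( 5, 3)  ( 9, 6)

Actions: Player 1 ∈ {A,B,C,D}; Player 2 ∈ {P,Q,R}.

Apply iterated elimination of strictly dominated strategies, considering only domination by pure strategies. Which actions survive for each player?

IESDS → P1:{A,B} P2:{P,R}

P1 drop C (A beats it: P:9>8 Q:7>4 R:9>0)
P1 drop D (B beats it: P:7>5 Q:6>5 R:11>9)
P2 drop Q (P beats it: A:8>5 B:10>8)
P1→{A,B} P2→{P,R}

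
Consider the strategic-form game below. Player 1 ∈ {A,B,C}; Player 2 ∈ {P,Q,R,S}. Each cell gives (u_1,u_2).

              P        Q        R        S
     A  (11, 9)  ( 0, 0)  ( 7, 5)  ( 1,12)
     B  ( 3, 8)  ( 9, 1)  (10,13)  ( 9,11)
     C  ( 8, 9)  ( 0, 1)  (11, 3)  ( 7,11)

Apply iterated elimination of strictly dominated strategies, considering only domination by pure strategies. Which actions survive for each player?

P2 drop P (S beats it: A:12>9 B:11>8 C:11>9)
P1 drop A (B beats it: Q:9>0 R:10>7 S:9>1)
P2 drop Q (R beats it: B:13>1 C:3>1)
P1→{B,C} P2→{R,S}

Remaining: P1:{B,C} P2:{R,S}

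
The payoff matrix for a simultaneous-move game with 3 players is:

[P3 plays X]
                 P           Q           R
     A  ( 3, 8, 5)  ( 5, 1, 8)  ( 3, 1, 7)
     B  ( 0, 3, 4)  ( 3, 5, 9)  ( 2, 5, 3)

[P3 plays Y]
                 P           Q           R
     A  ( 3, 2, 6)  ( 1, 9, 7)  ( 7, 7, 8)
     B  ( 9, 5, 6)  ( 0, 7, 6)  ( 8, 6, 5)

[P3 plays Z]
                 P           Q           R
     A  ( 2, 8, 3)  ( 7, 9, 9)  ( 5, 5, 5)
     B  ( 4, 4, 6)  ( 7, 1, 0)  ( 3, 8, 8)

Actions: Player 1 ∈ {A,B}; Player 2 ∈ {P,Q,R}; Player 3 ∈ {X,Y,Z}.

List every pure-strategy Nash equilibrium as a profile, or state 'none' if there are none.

NE set: (A,Q,Z)

(A,P,X): not NE [P3→Y gives 6>5]
(A,P,Y): not NE [P1→B gives 9>3; P2→Q gives 9>2]
(A,P,Z): not NE [P1→B gives 4>2; P2→Q gives 9>8; P3→Y gives 6>3]
(A,Q,X): not NE [P2→P gives 8>1; P3→Z gives 9>8]
(A,Q,Y): not NE [P3→Z gives 9>7]
(A,Q,Z): NE
(A,R,X): not NE [P2→P gives 8>1; P3→Y gives 8>7]
(A,R,Y): not NE [P1→B gives 8>7; P2→Q gives 9>7]
(A,R,Z): not NE [P2→Q gives 9>5; P3→Y gives 8>5]
(B,P,X): not NE [P1→A gives 3>0; P2→R gives 5>3; P3→Z gives 6>4]
(B,P,Y): not NE [P2→Q gives 7>5]
(B,P,Z): not NE [P2→R gives 8>4]
(B,Q,X): not NE [P1→A gives 5>3]
(B,Q,Y): not NE [P1→A gives 1>0; P3→X gives 9>6]
(B,Q,Z): not NE [P2→R gives 8>1; P3→X gives 9>0]
(B,R,X): not NE [P1→A gives 3>2; P3→Z gives 8>3]
(B,R,Y): not NE [P2→Q gives 7>6; P3→Z gives 8>5]
(B,R,Z): not NE [P1→A gives 5>3]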